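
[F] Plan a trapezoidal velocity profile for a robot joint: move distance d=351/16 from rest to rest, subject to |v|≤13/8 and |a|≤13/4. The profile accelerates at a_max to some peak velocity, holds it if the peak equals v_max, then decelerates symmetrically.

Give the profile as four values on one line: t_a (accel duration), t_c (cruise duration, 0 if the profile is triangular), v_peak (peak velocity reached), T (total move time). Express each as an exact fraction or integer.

t_a=1/2 t_c=13 v_peak=13/8 T=14

vₘ²/aₘ = (13/8)²/(13/4) = 13/16
351/16 ≥ 13/16 ⇒ cruise phase
t_a = (13/8)/(13/4) = 1/2; v_peak = 13/8
d_cruise = 351/16 − 13/16 = 169/8; t_c = (169/8)/(13/8) = 13
T = 2·1/2 + 13 = 14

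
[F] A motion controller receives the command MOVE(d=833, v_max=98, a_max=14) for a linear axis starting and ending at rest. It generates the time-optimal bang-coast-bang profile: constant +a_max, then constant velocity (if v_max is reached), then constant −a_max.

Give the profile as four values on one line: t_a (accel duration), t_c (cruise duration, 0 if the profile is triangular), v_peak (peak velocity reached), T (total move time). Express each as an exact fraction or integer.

t_a=7 t_c=3/2 v_peak=98 T=31/2

vₘ²/aₘ = 98²/14 = 686
833 ≥ 686 ⇒ cruise phase
t_a = 98/14 = 7; v_peak = 98
d_cruise = 833 − 686 = 147; t_c = 147/98 = 3/2
T = 2·7 + 3/2 = 31/2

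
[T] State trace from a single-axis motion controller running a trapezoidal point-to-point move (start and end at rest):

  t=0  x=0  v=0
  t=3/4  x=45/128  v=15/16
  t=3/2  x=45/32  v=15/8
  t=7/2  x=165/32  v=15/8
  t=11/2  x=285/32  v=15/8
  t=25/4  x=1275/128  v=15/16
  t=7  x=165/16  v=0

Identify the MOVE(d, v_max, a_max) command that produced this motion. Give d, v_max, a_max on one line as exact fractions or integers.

final state: t=7, x=165/16, v=0 → d = 165/16
a_max = (15/16−0)/(3/4−0) = 5/4
max v = 15/8 over t∈[3/2,11/2] → v_max = 15/8
check: 15/8·(3/2+4) = 165/16 ✓

d=165/16 v_max=15/8 a_max=5/4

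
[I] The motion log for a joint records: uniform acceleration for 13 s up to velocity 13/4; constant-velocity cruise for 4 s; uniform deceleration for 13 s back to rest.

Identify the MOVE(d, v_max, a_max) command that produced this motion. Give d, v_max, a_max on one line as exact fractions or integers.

d=221/4 v_max=13/4 a_max=1/4

a_max = (13/4)/13 = 1/4
d_a = ½·13/4·13 = 169/8; d_c = 13/4·4 = 13
d = 2·169/8 + 13 = 221/4
t_c = 4 > 0 ⇒ limit active, v_max = 13/4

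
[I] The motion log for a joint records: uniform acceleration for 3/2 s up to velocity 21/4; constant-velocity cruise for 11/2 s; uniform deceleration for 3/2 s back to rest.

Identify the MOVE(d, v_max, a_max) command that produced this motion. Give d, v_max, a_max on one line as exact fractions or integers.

d=147/4 v_max=21/4 a_max=7/2

a_max = (21/4)/(3/2) = 7/2
d_a = ½·21/4·3/2 = 63/16; d_c = 21/4·11/2 = 231/8
d = 2·63/16 + 231/8 = 147/4
t_c = 11/2 > 0 → v_max = v_peak = 21/4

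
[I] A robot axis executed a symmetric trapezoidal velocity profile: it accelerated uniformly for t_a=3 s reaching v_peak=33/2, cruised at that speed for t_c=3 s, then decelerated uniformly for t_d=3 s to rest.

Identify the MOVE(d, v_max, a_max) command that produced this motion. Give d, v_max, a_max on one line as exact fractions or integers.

a_max = (33/2)/3 = 11/2
d_a = ½·33/2·3 = 99/4; d_c = 33/2·3 = 99/2
d = 2·99/4 + 99/2 = 99
t_c = 3 > 0 so v_max = 33/2

d=99 v_max=33/2 a_max=11/2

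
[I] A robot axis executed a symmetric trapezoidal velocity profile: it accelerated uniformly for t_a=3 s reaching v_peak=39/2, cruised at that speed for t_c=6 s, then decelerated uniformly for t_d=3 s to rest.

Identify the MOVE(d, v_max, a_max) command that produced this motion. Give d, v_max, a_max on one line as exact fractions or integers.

a_max = (39/2)/3 = 13/2
d_a = ½·39/2·3 = 117/4; d_c = 39/2·6 = 117
d = 2·117/4 + 117 = 351/2
t_c = 6 > 0 so v_max = 39/2

d=351/2 v_max=39/2 a_max=13/2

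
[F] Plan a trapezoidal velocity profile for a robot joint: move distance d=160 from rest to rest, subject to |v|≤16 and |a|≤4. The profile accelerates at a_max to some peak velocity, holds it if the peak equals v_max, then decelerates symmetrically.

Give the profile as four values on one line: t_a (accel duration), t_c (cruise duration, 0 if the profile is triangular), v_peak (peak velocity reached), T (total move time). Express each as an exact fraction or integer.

t_a=4 t_c=6 v_peak=16 T=14

(v_max)²/a_max = 16²/4 = 64
160 ≥ 64 ⇒ cruise phase
t_a = 16/4 = 4; v_peak = 16
d_cruise = 160 − 64 = 96; t_c = 96/16 = 6
T = 2·4 + 6 = 14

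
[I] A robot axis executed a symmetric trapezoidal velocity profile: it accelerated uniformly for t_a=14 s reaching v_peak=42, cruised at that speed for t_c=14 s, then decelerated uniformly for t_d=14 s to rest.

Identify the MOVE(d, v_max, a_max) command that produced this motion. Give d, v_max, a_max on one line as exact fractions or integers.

a_max = 42/14 = 3
d_a = ½·42·14 = 294; d_c = 42·14 = 588
d = 2·294 + 588 = 1176
t_c = 14 > 0 ⇒ limit active, v_max = 42

d=1176 v_max=42 a_max=3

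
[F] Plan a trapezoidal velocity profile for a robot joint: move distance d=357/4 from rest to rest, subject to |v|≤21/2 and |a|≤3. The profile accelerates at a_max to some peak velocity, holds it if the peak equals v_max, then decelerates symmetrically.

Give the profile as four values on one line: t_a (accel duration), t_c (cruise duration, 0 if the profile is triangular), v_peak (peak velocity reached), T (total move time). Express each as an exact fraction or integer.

v_max²/a_max = (21/2)²/3 = 147/4
357/4 ≥ 147/4 so v_max reached
t_a = (21/2)/3 = 7/2; v_peak = 21/2
d_cruise = 357/4 − 147/4 = 105/2; t_c = (105/2)/(21/2) = 5
T = 2·7/2 + 5 = 12

t_a=7/2 t_c=5 v_peak=21/2 T=12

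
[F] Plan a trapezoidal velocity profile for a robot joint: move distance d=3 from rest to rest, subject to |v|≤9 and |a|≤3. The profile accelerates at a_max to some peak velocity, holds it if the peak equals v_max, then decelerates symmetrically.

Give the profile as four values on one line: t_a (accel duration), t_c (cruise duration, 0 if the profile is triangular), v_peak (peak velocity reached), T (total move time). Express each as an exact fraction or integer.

(v_max)²/a_max = 9²/3 = 27
3 < 27 ⇒ no cruise
v_peak = √(3·3) = √9 = 3
t_a = 3/3 = 1; t_c = 0
T = 2·1 = 2

t_a=1 t_c=0 v_peak=3 T=2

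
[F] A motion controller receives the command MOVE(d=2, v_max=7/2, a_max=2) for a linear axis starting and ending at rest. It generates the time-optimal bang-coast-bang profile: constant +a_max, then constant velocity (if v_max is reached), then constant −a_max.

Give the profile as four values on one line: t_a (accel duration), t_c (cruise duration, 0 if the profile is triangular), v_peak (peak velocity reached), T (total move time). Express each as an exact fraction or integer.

t_a=1 t_c=0 v_peak=2 T=2

vₘ²/aₘ = (7/2)²/2 = 49/8
2 < 49/8 ⇒ no cruise
v_peak = √(2·2) = √4 = 2
t_a = 2/2 = 1; t_c = 0
T = 2·1 = 2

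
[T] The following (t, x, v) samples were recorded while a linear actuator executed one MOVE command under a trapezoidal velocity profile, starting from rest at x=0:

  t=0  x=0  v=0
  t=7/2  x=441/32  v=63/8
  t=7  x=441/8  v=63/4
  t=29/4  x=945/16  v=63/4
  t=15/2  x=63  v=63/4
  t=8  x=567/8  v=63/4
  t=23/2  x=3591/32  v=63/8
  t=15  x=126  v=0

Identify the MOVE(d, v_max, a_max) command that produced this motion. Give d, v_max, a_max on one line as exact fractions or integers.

d=126 v_max=63/4 a_max=9/4

final state: t=15, x=126, v=0 → d = 126
a_max = (63/8−0)/(7/2−0) = 9/4
max v = 63/4 over t∈[7,8] → v_max = 63/4
check: 63/4·(7+1) = 126 ✓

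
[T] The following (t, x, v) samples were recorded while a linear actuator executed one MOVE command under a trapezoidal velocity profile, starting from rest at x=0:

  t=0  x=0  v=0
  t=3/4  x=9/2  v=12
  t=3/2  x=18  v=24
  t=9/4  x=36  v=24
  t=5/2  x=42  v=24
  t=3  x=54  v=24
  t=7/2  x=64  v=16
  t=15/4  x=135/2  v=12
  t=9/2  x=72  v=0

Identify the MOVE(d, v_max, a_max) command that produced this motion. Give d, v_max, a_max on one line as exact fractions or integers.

final state: t=9/2, x=72, v=0 → d = 72
a_max = (12−0)/(3/4−0) = 16
max v = 24 over t∈[3/2,3] → v_max = 24
check: 24·(3/2+3/2) = 72 ✓

d=72 v_max=24 a_max=16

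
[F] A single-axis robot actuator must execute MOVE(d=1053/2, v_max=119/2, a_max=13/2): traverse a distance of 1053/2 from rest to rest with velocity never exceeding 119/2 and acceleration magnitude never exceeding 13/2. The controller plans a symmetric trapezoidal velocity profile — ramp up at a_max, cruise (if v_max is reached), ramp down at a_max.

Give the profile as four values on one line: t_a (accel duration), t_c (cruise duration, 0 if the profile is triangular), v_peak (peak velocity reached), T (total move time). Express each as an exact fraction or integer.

vₘ²/aₘ = (119/2)²/(13/2) = 14161/26
1053/2 < 14161/26 → triangular
v_peak = √(1053/2·13/2) = √(13689/4) = 117/2
t_a = (117/2)/(13/2) = 9; t_c = 0
T = 2·9 = 18

t_a=9 t_c=0 v_peak=117/2 T=18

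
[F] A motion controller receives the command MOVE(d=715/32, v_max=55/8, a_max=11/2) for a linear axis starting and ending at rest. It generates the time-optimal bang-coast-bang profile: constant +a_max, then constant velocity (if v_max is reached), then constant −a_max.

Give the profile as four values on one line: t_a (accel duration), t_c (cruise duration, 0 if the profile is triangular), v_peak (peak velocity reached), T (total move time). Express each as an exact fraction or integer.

t_a=5/4 t_c=2 v_peak=55/8 T=9/2

v_max²/a_max = (55/8)²/(11/2) = 275/32
715/32 ≥ 275/32 ⇒ cruise phase
t_a = (55/8)/(11/2) = 5/4; v_peak = 55/8
d_cruise = 715/32 − 275/32 = 55/4; t_c = (55/4)/(55/8) = 2
T = 2·5/4 + 2 = 9/2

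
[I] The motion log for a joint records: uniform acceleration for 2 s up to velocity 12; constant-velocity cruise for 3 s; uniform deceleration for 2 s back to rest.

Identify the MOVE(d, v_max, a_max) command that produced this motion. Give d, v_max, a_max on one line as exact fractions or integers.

d=60 v_max=12 a_max=6

a_max = 12/2 = 6
d_a = ½·12·2 = 12; d_c = 12·3 = 36
d = 2·12 + 36 = 60
t_c = 3 > 0 → v_max = v_peak = 12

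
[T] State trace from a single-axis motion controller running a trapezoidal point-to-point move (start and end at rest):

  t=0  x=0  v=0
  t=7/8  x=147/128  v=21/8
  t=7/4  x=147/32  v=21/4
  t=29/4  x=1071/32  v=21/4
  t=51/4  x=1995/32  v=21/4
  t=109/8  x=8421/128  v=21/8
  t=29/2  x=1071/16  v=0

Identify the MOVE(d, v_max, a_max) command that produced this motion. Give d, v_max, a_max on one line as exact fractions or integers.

d=1071/16 v_max=21/4 a_max=3

final state: t=29/2, x=1071/16, v=0 → d = 1071/16
a_max = (21/8−0)/(7/8−0) = 3
max v = 21/4 over t∈[7/4,51/4] → v_max = 21/4
check: 21/4·(7/4+11) = 1071/16 ✓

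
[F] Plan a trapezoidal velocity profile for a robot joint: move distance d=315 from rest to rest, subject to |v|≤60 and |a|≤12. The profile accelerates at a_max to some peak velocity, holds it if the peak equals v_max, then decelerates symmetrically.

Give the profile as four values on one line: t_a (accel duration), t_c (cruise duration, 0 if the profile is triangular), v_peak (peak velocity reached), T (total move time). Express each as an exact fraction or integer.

vₘ²/aₘ = 60²/12 = 300
315 ≥ 300 so v_max reached
t_a = 60/12 = 5; v_peak = 60
d_cruise = 315 − 300 = 15; t_c = 15/60 = 1/4
T = 2·5 + 1/4 = 41/4

t_a=5 t_c=1/4 v_peak=60 T=41/4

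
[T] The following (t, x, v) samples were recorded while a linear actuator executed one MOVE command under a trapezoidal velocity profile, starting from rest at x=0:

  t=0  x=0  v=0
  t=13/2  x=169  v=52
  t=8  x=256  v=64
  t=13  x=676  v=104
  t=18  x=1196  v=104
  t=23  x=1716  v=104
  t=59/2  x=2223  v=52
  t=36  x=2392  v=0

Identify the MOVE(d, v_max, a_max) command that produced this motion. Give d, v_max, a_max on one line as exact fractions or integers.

d=2392 v_max=104 a_max=8

final state: t=36, x=2392, v=0 → d = 2392
a_max = (52−0)/(13/2−0) = 8
max v = 104 over t∈[13,23] → v_max = 104
check: 104·(13+10) = 2392 ✓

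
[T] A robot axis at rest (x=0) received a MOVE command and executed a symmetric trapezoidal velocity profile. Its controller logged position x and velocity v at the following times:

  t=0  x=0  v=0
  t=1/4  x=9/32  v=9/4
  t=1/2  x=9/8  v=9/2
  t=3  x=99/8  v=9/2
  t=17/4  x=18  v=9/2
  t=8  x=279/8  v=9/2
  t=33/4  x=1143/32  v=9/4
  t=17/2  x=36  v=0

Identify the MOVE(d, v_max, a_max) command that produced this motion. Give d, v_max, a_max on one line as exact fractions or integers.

d=36 v_max=9/2 a_max=9

final state: t=17/2, x=36, v=0 → d = 36
a_max = (9/4−0)/(1/4−0) = 9
max v = 9/2 over t∈[1/2,8] → v_max = 9/2
check: 9/2·(1/2+15/2) = 36 ✓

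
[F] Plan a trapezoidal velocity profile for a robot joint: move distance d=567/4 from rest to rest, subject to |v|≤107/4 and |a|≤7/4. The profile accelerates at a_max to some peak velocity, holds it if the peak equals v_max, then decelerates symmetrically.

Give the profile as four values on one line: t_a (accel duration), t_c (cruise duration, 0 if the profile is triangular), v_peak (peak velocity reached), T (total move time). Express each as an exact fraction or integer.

t_a=9 t_c=0 v_peak=63/4 T=18

vₘ²/aₘ = (107/4)²/(7/4) = 11449/28
567/4 < 11449/28 so t_c = 0
v_peak = √(567/4·7/4) = √(3969/16) = 63/4
t_a = (63/4)/(7/4) = 9; t_c = 0
T = 2·9 = 18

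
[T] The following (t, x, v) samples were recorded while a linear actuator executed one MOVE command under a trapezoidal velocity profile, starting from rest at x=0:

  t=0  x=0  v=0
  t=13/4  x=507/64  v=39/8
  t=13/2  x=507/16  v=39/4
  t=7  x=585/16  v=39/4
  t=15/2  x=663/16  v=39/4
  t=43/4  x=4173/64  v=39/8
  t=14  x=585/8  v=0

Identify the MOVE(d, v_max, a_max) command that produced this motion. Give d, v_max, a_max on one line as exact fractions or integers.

d=585/8 v_max=39/4 a_max=3/2

final state: t=14, x=585/8, v=0 → d = 585/8
a_max = (39/8−0)/(13/4−0) = 3/2
max v = 39/4 over t∈[13/2,15/2] → v_max = 39/4
check: 39/4·(13/2+1) = 585/8 ✓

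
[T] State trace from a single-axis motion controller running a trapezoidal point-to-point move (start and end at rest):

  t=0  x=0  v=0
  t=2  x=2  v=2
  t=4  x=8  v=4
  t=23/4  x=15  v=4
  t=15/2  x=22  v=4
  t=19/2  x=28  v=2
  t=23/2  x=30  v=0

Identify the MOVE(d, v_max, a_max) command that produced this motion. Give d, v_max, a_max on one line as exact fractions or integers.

d=30 v_max=4 a_max=1

final state: t=23/2, x=30, v=0 → d = 30
a_max = (2−0)/(2−0) = 1
max v = 4 over t∈[4,15/2] → v_max = 4
check: 4·(4+7/2) = 30 ✓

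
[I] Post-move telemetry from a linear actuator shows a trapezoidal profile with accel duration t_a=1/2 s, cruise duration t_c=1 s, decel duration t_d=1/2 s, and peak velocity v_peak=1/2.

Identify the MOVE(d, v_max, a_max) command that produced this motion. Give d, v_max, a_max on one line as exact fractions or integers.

d=3/4 v_max=1/2 a_max=1

a_max = (1/2)/(1/2) = 1
d_a = ½·1/2·1/2 = 1/8; d_c = 1/2·1 = 1/2
d = 2·1/8 + 1/2 = 3/4
t_c = 1 > 0 → v_max = v_peak = 1/2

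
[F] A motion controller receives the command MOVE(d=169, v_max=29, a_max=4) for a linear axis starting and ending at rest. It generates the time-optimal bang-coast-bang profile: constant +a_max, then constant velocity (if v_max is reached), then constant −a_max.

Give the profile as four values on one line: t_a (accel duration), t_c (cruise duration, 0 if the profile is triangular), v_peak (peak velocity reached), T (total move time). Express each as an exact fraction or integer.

t_a=13/2 t_c=0 v_peak=26 T=13

(v_max)²/a_max = 29²/4 = 841/4
169 < 841/4 so t_c = 0
v_peak = √(169·4) = √676 = 26
t_a = 26/4 = 13/2; t_c = 0
T = 2·13/2 = 13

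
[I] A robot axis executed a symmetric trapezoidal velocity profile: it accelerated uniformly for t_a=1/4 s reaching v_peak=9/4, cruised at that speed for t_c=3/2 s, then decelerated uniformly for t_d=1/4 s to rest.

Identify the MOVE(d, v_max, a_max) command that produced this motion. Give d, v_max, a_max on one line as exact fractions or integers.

d=63/16 v_max=9/4 a_max=9

a_max = (9/4)/(1/4) = 9
d_a = ½·9/4·1/4 = 9/32; d_c = 9/4·3/2 = 27/8
d = 2·9/32 + 27/8 = 63/16
t_c = 3/2 > 0 → v_max = v_peak = 9/4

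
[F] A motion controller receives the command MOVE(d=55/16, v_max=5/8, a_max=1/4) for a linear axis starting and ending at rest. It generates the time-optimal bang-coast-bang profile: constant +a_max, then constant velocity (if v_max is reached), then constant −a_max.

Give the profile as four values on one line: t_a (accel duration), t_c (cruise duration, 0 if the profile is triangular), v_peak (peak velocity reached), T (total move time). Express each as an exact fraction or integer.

v_max²/a_max = (5/8)²/(1/4) = 25/16
55/16 ≥ 25/16 → trapezoidal
t_a = (5/8)/(1/4) = 5/2; v_peak = 5/8
d_cruise = 55/16 − 25/16 = 15/8; t_c = (15/8)/(5/8) = 3
T = 2·5/2 + 3 = 8

t_a=5/2 t_c=3 v_peak=5/8 T=8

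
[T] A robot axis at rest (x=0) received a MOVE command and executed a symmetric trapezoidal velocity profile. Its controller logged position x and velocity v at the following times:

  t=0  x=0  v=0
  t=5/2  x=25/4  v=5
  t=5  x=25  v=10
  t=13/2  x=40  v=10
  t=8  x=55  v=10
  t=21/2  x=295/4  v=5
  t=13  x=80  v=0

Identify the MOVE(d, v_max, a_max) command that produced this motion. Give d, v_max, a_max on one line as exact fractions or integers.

d=80 v_max=10 a_max=2

final state: t=13, x=80, v=0 → d = 80
a_max = (5−0)/(5/2−0) = 2
max v = 10 over t∈[5,8] → v_max = 10
check: 10·(5+3) = 80 ✓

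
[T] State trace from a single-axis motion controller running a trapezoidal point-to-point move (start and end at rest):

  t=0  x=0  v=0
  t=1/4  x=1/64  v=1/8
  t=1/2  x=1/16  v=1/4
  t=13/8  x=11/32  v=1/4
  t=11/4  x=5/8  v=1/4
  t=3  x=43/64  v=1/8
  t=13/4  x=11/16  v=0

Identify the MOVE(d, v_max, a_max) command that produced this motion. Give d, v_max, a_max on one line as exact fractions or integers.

d=11/16 v_max=1/4 a_max=1/2

final state: t=13/4, x=11/16, v=0 → d = 11/16
a_max = (1/8−0)/(1/4−0) = 1/2
max v = 1/4 over t∈[1/2,11/4] → v_max = 1/4
check: 1/4·(1/2+9/4) = 11/16 ✓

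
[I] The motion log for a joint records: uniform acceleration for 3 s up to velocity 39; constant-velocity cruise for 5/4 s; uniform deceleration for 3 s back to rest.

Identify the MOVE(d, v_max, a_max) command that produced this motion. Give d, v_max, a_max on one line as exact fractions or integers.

a_max = 39/3 = 13
d_a = ½·39·3 = 117/2; d_c = 39·5/4 = 195/4
d = 2·117/2 + 195/4 = 663/4
t_c = 5/4 > 0 → v_max = v_peak = 39

d=663/4 v_max=39 a_max=13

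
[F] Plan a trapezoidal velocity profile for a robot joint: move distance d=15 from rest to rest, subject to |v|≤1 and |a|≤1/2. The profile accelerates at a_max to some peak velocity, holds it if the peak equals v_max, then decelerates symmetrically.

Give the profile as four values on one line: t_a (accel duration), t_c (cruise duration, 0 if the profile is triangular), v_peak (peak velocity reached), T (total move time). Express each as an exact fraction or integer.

t_a=2 t_c=13 v_peak=1 T=17

vₘ²/aₘ = 1²/(1/2) = 2
15 ≥ 2 → trapezoidal
t_a = 1/(1/2) = 2; v_peak = 1
d_cruise = 15 − 2 = 13; t_c = 13/1 = 13
T = 2·2 + 13 = 17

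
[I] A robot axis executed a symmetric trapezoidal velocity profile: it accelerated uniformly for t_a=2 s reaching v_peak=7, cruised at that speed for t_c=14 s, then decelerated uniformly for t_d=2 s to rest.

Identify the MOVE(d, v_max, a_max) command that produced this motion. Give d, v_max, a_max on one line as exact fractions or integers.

d=112 v_max=7 a_max=7/2

a_max = 7/2
d_a = ½·7·2 = 7; d_c = 7·14 = 98
d = 2·7 + 98 = 112
t_c = 14 > 0 ⇒ limit active, v_max = 7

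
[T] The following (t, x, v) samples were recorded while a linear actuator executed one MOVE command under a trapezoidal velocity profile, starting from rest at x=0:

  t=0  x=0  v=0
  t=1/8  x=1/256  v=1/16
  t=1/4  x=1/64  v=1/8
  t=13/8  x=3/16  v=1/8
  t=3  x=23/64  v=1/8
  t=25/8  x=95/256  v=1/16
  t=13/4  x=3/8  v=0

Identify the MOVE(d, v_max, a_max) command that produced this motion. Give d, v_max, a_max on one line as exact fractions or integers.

d=3/8 v_max=1/8 a_max=1/2

final state: t=13/4, x=3/8, v=0 → d = 3/8
a_max = (1/16−0)/(1/8−0) = 1/2
max v = 1/8 over t∈[1/4,3] → v_max = 1/8
check: 1/8·(1/4+11/4) = 3/8 ✓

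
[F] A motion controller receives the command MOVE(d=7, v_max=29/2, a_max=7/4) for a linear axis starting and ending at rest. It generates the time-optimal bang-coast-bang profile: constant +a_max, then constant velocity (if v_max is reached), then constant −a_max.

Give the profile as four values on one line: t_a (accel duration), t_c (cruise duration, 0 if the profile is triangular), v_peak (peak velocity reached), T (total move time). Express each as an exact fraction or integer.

vₘ²/aₘ = (29/2)²/(7/4) = 841/7
7 < 841/7 ⇒ no cruise
v_peak = √(7·7/4) = √(49/4) = 7/2
t_a = (7/2)/(7/4) = 2; t_c = 0
T = 2·2 = 4

t_a=2 t_c=0 v_peak=7/2 T=4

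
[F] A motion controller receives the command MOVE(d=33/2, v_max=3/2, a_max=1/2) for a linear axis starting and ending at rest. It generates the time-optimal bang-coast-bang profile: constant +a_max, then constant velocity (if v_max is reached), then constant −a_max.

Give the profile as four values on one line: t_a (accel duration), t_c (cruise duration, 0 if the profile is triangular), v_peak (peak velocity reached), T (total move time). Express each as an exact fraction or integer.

v_max²/a_max = (3/2)²/(1/2) = 9/2
33/2 ≥ 9/2 so v_max reached
t_a = (3/2)/(1/2) = 3; v_peak = 3/2
d_cruise = 33/2 − 9/2 = 12; t_c = 12/(3/2) = 8
T = 2·3 + 8 = 14

t_a=3 t_c=8 v_peak=3/2 T=14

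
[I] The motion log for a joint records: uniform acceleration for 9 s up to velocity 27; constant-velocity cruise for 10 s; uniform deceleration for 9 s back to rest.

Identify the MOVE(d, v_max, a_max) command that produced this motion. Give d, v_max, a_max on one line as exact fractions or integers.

a_max = 27/9 = 3
d_a = ½·27·9 = 243/2; d_c = 27·10 = 270
d = 2·243/2 + 270 = 513
t_c = 10 > 0 so v_max = 27

d=513 v_max=27 a_max=3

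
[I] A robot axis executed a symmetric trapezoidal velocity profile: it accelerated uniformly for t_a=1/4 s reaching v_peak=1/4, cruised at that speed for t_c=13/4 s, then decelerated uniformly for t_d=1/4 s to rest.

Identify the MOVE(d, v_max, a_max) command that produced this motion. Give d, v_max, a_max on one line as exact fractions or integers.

d=7/8 v_max=1/4 a_max=1

a_max = (1/4)/(1/4) = 1
d_a = ½·1/4·1/4 = 1/32; d_c = 1/4·13/4 = 13/16
d = 2·1/32 + 13/16 = 7/8
t_c = 13/4 > 0 → v_max = v_peak = 1/4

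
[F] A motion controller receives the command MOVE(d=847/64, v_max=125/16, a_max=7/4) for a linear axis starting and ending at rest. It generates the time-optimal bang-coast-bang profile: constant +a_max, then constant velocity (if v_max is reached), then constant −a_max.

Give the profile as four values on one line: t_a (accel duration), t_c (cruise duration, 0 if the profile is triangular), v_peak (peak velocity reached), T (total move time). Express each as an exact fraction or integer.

t_a=11/4 t_c=0 v_peak=77/16 T=11/2

vₘ²/aₘ = (125/16)²/(7/4) = 15625/448
847/64 < 15625/448 → triangular
v_peak = √(847/64·7/4) = √(5929/256) = 77/16
t_a = (77/16)/(7/4) = 11/4; t_c = 0
T = 2·11/4 = 11/2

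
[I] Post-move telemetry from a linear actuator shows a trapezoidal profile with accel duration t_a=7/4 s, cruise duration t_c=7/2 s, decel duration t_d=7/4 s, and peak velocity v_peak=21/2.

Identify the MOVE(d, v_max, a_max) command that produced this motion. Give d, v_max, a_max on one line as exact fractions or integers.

d=441/8 v_max=21/2 a_max=6

a_max = (21/2)/(7/4) = 6
d_a = ½·21/2·7/4 = 147/16; d_c = 21/2·7/2 = 147/4
d = 2·147/16 + 147/4 = 441/8
t_c = 7/2 > 0 ⇒ limit active, v_max = 21/2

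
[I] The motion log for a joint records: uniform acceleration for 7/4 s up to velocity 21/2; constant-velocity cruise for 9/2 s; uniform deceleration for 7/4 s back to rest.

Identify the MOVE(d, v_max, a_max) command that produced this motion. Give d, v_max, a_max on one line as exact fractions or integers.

a_max = (21/2)/(7/4) = 6
d_a = ½·21/2·7/4 = 147/16; d_c = 21/2·9/2 = 189/4
d = 2·147/16 + 189/4 = 525/8
t_c = 9/2 > 0 → v_max = v_peak = 21/2

d=525/8 v_max=21/2 a_max=6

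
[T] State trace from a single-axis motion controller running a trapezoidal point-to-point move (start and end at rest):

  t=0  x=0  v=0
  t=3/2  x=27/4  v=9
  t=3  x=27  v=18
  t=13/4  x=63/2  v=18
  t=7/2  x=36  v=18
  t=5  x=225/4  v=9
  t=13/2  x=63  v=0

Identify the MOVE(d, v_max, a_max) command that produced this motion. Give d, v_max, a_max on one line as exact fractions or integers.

d=63 v_max=18 a_max=6

final state: t=13/2, x=63, v=0 → d = 63
a_max = (9−0)/(3/2−0) = 6
max v = 18 over t∈[3,7/2] → v_max = 18
check: 18·(3+1/2) = 63 ✓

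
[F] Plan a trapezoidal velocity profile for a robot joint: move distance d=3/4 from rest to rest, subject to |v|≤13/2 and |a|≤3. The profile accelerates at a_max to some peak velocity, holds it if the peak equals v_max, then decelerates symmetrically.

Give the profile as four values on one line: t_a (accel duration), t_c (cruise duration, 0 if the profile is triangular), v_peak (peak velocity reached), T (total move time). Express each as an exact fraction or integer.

t_a=1/2 t_c=0 v_peak=3/2 T=1

vₘ²/aₘ = (13/2)²/3 = 169/12
3/4 < 169/12 so t_c = 0
v_peak = √(3/4·3) = √(9/4) = 3/2
t_a = (3/2)/3 = 1/2; t_c = 0
T = 2·1/2 = 1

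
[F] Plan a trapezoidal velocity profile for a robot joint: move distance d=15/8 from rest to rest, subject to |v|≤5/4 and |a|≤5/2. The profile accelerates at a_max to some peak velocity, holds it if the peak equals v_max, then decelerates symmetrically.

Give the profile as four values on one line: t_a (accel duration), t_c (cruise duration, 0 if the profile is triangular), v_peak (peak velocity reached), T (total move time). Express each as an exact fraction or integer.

(v_max)²/a_max = (5/4)²/(5/2) = 5/8
15/8 ≥ 5/8 ⇒ cruise phase
t_a = (5/4)/(5/2) = 1/2; v_peak = 5/4
d_cruise = 15/8 − 5/8 = 5/4; t_c = (5/4)/(5/4) = 1
T = 2·1/2 + 1 = 2

t_a=1/2 t_c=1 v_peak=5/4 T=2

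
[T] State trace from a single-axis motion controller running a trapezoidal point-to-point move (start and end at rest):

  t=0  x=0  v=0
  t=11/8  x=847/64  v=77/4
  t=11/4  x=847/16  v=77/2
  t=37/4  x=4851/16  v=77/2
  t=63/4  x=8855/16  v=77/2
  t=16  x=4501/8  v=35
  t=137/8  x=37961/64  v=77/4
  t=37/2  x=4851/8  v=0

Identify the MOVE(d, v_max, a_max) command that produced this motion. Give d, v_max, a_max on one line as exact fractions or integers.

final state: t=37/2, x=4851/8, v=0 → d = 4851/8
a_max = (77/4−0)/(11/8−0) = 14
max v = 77/2 over t∈[11/4,63/4] → v_max = 77/2
check: 77/2·(11/4+13) = 4851/8 ✓

d=4851/8 v_max=77/2 a_max=14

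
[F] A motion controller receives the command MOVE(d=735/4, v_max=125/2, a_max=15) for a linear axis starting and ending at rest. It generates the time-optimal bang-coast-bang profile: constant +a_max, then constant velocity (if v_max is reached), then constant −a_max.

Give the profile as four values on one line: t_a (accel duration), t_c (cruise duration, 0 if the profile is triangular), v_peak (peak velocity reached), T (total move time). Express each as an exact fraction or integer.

t_a=7/2 t_c=0 v_peak=105/2 T=7

v_max²/a_max = (125/2)²/15 = 3125/12
735/4 < 3125/12 ⇒ no cruise
v_peak = √(735/4·15) = √(11025/4) = 105/2
t_a = (105/2)/15 = 7/2; t_c = 0
T = 2·7/2 = 7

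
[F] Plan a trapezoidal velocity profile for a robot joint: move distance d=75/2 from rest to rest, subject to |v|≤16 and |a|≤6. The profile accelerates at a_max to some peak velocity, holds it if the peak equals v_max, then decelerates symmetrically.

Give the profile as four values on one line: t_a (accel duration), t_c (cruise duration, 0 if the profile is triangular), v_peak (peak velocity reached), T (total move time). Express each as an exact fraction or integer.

t_a=5/2 t_c=0 v_peak=15 T=5

vₘ²/aₘ = 16²/6 = 128/3
75/2 < 128/3 ⇒ no cruise
v_peak = √(75/2·6) = √225 = 15
t_a = 15/6 = 5/2; t_c = 0
T = 2·5/2 = 5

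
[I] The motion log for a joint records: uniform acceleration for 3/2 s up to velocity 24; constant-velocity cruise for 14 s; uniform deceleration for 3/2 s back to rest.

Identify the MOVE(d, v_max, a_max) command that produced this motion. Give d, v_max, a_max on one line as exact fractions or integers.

d=372 v_max=24 a_max=16

a_max = 24/(3/2) = 16
d_a = ½·24·3/2 = 18; d_c = 24·14 = 336
d = 2·18 + 336 = 372
t_c = 14 > 0 so v_max = 24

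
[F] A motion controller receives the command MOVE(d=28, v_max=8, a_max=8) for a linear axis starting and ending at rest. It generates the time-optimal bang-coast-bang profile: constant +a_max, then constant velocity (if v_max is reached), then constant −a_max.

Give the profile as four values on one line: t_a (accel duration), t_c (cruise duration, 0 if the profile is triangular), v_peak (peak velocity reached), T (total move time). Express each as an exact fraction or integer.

(v_max)²/a_max = 8²/8 = 8
28 ≥ 8 → trapezoidal
t_a = 8/8 = 1; v_peak = 8
d_cruise = 28 − 8 = 20; t_c = 20/8 = 5/2
T = 2·1 + 5/2 = 9/2

t_a=1 t_c=5/2 v_peak=8 T=9/2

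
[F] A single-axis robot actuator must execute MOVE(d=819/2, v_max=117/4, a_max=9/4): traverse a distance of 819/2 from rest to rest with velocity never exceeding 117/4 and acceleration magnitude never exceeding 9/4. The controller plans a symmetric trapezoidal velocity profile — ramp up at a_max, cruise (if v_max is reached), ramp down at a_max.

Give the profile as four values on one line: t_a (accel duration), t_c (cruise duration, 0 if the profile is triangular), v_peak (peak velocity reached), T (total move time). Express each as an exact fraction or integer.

t_a=13 t_c=1 v_peak=117/4 T=27

(v_max)²/a_max = (117/4)²/(9/4) = 1521/4
819/2 ≥ 1521/4 so v_max reached
t_a = (117/4)/(9/4) = 13; v_peak = 117/4
d_cruise = 819/2 − 1521/4 = 117/4; t_c = (117/4)/(117/4) = 1
T = 2·13 + 1 = 27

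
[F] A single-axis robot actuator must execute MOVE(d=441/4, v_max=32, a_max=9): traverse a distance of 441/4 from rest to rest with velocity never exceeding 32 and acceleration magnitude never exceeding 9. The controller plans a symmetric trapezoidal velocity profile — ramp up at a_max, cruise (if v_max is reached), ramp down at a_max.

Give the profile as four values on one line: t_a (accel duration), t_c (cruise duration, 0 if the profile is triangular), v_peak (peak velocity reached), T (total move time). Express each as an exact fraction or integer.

t_a=7/2 t_c=0 v_peak=63/2 T=7

v_max²/a_max = 32²/9 = 1024/9
441/4 < 1024/9 ⇒ no cruise
v_peak = √(441/4·9) = √(3969/4) = 63/2
t_a = (63/2)/9 = 7/2; t_c = 0
T = 2·7/2 = 7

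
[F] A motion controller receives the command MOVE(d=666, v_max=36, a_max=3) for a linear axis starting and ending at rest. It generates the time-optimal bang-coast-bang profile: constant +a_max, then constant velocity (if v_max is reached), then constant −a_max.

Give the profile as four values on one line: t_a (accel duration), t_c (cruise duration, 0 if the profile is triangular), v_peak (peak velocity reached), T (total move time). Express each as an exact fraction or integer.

vₘ²/aₘ = 36²/3 = 432
666 ≥ 432 → trapezoidal
t_a = 36/3 = 12; v_peak = 36
d_cruise = 666 − 432 = 234; t_c = 234/36 = 13/2
T = 2·12 + 13/2 = 61/2

t_a=12 t_c=13/2 v_peak=36 T=61/2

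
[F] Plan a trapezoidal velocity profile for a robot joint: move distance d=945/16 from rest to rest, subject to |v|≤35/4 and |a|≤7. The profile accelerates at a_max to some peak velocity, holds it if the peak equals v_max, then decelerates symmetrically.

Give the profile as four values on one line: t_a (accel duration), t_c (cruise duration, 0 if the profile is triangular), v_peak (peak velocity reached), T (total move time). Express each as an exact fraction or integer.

t_a=5/4 t_c=11/2 v_peak=35/4 T=8

vₘ²/aₘ = (35/4)²/7 = 175/16
945/16 ≥ 175/16 ⇒ cruise phase
t_a = (35/4)/7 = 5/4; v_peak = 35/4
d_cruise = 945/16 − 175/16 = 385/8; t_c = (385/8)/(35/4) = 11/2
T = 2·5/4 + 11/2 = 8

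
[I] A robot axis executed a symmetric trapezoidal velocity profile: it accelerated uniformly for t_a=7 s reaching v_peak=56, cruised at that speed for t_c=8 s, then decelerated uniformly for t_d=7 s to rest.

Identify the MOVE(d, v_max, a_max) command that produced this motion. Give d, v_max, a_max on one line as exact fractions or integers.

a_max = 56/7 = 8
d_a = ½·56·7 = 196; d_c = 56·8 = 448
d = 2·196 + 448 = 840
t_c = 8 > 0 so v_max = 56

d=840 v_max=56 a_max=8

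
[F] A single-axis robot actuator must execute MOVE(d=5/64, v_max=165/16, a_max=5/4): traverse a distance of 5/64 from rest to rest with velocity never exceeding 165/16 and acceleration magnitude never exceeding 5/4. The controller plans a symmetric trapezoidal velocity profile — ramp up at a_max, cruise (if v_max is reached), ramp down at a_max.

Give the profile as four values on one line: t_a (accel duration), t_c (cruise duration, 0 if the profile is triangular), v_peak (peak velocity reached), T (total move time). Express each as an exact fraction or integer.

(v_max)²/a_max = (165/16)²/(5/4) = 5445/64
5/64 < 5445/64 so t_c = 0
v_peak = √(5/64·5/4) = √(25/256) = 5/16
t_a = (5/16)/(5/4) = 1/4; t_c = 0
T = 2·1/4 = 1/2

t_a=1/4 t_c=0 v_peak=5/16 T=1/2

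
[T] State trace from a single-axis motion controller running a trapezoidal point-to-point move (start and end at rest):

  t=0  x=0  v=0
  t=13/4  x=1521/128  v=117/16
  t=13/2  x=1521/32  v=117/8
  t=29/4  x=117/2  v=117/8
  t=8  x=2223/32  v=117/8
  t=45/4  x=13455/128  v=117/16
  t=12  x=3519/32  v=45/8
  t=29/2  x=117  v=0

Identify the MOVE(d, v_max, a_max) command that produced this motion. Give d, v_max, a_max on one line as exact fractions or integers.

final state: t=29/2, x=117, v=0 → d = 117
a_max = (117/16−0)/(13/4−0) = 9/4
max v = 117/8 over t∈[13/2,8] → v_max = 117/8
check: 117/8·(13/2+3/2) = 117 ✓

d=117 v_max=117/8 a_max=9/4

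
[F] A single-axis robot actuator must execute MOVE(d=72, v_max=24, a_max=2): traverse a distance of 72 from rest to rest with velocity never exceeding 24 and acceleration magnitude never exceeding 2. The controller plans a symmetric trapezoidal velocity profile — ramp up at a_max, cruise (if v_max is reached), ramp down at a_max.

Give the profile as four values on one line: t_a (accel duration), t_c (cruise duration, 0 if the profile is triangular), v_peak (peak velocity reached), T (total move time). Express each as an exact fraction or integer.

v_max²/a_max = 24²/2 = 288
72 < 288 so t_c = 0
v_peak = √(72·2) = √144 = 12
t_a = 12/2 = 6; t_c = 0
T = 2·6 = 12

t_a=6 t_c=0 v_peak=12 T=12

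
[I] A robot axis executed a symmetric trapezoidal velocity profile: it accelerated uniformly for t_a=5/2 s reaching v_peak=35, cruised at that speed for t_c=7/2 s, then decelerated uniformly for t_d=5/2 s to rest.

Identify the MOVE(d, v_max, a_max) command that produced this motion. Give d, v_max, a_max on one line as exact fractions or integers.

a_max = 35/(5/2) = 14
d_a = ½·35·5/2 = 175/4; d_c = 35·7/2 = 245/2
d = 2·175/4 + 245/2 = 210
t_c = 7/2 > 0 ⇒ limit active, v_max = 35

d=210 v_max=35 a_max=14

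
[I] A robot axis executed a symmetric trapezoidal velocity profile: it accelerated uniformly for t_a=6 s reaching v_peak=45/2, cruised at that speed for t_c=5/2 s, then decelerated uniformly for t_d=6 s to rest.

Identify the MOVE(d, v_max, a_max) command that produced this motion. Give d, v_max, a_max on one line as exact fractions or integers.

d=765/4 v_max=45/2 a_max=15/4

a_max = (45/2)/6 = 15/4
d_a = ½·45/2·6 = 135/2; d_c = 45/2·5/2 = 225/4
d = 2·135/2 + 225/4 = 765/4
t_c = 5/2 > 0 → v_max = v_peak = 45/2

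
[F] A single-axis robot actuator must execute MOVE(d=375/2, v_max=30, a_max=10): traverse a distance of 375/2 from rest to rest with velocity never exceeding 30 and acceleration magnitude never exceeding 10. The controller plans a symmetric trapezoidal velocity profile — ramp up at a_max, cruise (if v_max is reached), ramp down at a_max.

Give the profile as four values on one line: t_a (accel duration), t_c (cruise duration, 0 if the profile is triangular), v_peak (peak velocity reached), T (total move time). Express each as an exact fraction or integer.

t_a=3 t_c=13/4 v_peak=30 T=37/4

(v_max)²/a_max = 30²/10 = 90
375/2 ≥ 90 so v_max reached
t_a = 30/10 = 3; v_peak = 30
d_cruise = 375/2 − 90 = 195/2; t_c = (195/2)/30 = 13/4
T = 2·3 + 13/4 = 37/4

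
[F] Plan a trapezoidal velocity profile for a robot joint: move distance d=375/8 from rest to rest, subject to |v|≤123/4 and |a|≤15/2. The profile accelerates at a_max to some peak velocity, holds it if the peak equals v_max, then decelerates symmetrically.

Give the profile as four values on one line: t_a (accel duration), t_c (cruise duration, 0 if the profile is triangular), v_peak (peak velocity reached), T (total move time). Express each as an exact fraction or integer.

t_a=5/2 t_c=0 v_peak=75/4 T=5

(v_max)²/a_max = (123/4)²/(15/2) = 5043/40
375/8 < 5043/40 so t_c = 0
v_peak = √(375/8·15/2) = √(5625/16) = 75/4
t_a = (75/4)/(15/2) = 5/2; t_c = 0
T = 2·5/2 = 5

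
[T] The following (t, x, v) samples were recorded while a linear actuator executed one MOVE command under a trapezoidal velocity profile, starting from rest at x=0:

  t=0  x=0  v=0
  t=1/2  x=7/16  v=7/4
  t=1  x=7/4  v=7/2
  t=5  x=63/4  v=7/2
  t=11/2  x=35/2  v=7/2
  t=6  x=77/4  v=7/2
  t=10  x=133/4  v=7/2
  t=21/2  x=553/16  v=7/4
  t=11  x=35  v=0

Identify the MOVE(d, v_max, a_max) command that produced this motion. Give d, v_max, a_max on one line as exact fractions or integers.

d=35 v_max=7/2 a_max=7/2

final state: t=11, x=35, v=0 → d = 35
a_max = (7/4−0)/(1/2−0) = 7/2
max v = 7/2 over t∈[1,10] → v_max = 7/2
check: 7/2·(1+9) = 35 ✓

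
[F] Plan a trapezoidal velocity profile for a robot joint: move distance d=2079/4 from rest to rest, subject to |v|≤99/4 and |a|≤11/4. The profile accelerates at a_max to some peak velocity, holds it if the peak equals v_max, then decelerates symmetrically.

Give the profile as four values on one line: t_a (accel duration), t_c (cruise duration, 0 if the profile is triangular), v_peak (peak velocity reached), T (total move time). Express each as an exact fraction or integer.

(v_max)²/a_max = (99/4)²/(11/4) = 891/4
2079/4 ≥ 891/4 → trapezoidal
t_a = (99/4)/(11/4) = 9; v_peak = 99/4
d_cruise = 2079/4 − 891/4 = 297; t_c = 297/(99/4) = 12
T = 2·9 + 12 = 30

t_a=9 t_c=12 v_peak=99/4 T=30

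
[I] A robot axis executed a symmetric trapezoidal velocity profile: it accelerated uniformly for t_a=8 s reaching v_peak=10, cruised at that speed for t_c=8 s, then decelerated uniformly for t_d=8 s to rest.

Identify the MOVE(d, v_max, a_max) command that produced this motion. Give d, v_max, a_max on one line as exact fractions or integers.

a_max = 10/8 = 5/4
d_a = ½·10·8 = 40; d_c = 10·8 = 80
d = 2·40 + 80 = 160
t_c = 8 > 0 ⇒ limit active, v_max = 10

d=160 v_max=10 a_max=5/4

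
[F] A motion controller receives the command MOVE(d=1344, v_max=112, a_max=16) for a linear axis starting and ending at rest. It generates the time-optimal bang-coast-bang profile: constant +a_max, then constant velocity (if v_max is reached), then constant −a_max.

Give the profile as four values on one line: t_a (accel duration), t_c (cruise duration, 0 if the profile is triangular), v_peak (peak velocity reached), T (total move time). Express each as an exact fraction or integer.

v_max²/a_max = 112²/16 = 784
1344 ≥ 784 → trapezoidal
t_a = 112/16 = 7; v_peak = 112
d_cruise = 1344 − 784 = 560; t_c = 560/112 = 5
T = 2·7 + 5 = 19

t_a=7 t_c=5 v_peak=112 T=19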